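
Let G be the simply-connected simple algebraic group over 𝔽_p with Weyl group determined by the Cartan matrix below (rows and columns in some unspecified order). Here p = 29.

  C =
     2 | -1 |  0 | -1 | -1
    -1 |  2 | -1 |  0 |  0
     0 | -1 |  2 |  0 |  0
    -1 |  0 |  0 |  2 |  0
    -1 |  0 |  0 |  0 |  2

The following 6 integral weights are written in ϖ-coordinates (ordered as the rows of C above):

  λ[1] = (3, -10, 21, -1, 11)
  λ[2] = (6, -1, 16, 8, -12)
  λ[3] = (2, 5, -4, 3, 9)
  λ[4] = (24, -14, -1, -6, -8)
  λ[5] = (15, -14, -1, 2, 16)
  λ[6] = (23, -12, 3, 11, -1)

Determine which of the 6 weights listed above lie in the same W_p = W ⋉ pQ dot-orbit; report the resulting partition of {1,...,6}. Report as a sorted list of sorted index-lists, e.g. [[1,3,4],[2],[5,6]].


D_5 Cartan matrix, 5 simple roots permuted; ρ=(1,1,1,1,1).

Ā_29 reps of the 6 weights (D_5, coords as presented):

    1: (0, 0, 13, 5, 7)
    2: (0, 0, 13, 5, 7)
    3: (3, 3, 3, 4, 10)
    4: (0, 0, 13, 5, 7)
    5: (3, 3, 3, 4, 10)
    6: (0, 0, 13, 5, 7)

The 6 indices split into 2 linkage classes (same alcove rep ⇔ same W_29-dot-orbit):

[[1, 2, 4, 6], [3, 5]]


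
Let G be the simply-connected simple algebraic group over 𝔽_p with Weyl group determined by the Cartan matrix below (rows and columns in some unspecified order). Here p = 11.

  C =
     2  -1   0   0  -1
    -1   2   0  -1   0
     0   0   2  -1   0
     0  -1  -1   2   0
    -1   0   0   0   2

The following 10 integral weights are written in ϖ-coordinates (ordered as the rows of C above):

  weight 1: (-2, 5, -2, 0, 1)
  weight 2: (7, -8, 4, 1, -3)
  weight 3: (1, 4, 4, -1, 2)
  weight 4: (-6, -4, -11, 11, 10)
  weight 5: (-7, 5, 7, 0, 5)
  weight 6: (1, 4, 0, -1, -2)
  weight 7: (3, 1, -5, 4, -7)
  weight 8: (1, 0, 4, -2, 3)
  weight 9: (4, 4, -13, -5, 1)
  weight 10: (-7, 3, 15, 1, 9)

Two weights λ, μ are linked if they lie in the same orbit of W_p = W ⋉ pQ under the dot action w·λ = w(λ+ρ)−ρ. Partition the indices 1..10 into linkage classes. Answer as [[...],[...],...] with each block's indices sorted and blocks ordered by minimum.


A_5 Cartan matrix, 5 simple roots permuted; ρ=(1,1,1,1,1).

Folding the 10 weights λ_j+ρ into Ā_11 (reps in the given 5-coord order):

  λ_1 → (1, 5, 1, 0, 1);  λ_2 → (1, 1, 0, 5, 1);  λ_3 → (1, 5, 1, 0, 1);  λ_4 → (1, 1, 0, 5, 1);  λ_5 → (2, 0, 4, 1, 4);  λ_6 → (1, 5, 1, 0, 1);  λ_7 → (2, 0, 4, 1, 4);  λ_8 → (2, 0, 4, 1, 4);  λ_9 → (1, 5, 1, 0, 1);  λ_10 → (2, 0, 4, 1, 4)

Partition of {1..10} into 3 W_11-dot-orbits:

[[1, 3, 6, 9], [2, 4], [5, 7, 8, 10]]


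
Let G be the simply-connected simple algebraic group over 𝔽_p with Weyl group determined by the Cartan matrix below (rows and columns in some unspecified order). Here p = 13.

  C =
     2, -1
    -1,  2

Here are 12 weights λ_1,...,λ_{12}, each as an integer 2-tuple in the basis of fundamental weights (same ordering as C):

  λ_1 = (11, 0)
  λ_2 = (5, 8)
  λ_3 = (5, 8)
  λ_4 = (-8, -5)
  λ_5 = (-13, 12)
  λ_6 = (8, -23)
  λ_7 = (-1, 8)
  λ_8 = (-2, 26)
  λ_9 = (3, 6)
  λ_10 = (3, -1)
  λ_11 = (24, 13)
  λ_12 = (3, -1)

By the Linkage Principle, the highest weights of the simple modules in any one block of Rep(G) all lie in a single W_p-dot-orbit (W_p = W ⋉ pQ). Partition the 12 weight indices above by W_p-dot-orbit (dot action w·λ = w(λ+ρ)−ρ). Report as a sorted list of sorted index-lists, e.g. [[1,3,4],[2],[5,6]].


Root system A_2: the 2×2 matrix C matches after relabeling.

Alcove-folded reps (p=13, 12 weights, presented ϖ-order):

  [1] (12, 1) · [2] (4, 7) · [3] (4, 7) · [4] (4, 7) · [5] (12, 1) · [6] (4, 0) · [7] (0, 9) · [8] (12, 1) · [9] (4, 7) · [10] (4, 0) · [11] (12, 1) · [12] (4, 0)

Partition of {1..12} into 4 W_13-dot-orbits:

[[1, 5, 8, 11], [2, 3, 4, 9], [6, 10, 12], [7]]


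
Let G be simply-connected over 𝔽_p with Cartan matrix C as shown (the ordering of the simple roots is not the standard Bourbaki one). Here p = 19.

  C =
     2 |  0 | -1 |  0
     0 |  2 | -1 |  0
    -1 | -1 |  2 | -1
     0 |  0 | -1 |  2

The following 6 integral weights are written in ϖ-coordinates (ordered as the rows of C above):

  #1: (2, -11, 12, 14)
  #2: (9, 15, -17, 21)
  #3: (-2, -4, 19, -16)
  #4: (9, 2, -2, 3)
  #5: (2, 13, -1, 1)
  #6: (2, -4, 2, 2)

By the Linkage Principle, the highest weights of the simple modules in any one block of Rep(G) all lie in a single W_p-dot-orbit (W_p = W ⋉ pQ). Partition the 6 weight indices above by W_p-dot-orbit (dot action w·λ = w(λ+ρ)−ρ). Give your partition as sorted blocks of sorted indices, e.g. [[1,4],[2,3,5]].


D_4 Cartan matrix, 4 simple roots permuted; ρ=(1,1,1,1).

Folding the 6 weights λ_j+ρ into Ā_19 (reps in the given 4-coord order):

  [1] (9, 2, 1, 3) · [2] (3, 3, 0, 3) · [3] (0, 2, 1, 14) · [4] (9, 2, 1, 3) · [5] (3, 14, 0, 2) · [6] (3, 3, 0, 3)

The 6 indices split into 4 linkage classes (same alcove rep ⇔ same W_19-dot-orbit):

[[1, 4], [2, 6], [3], [5]]


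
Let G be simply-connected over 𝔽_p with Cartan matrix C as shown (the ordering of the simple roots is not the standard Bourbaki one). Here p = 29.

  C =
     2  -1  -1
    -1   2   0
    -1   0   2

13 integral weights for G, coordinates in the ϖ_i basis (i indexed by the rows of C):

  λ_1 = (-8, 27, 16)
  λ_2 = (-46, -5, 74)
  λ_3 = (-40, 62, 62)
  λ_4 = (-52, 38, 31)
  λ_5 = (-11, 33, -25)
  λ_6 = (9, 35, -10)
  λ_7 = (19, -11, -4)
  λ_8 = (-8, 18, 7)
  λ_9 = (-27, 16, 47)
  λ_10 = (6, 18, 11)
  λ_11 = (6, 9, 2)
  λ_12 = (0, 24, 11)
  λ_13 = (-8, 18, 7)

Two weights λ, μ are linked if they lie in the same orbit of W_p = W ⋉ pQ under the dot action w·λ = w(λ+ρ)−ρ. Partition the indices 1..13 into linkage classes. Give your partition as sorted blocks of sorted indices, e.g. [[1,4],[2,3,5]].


C ↔ A_3 under row/col permutation; |W(A_3)| = 24.

λ_j+ρ reflected into Ā_29 (⟨·,θ^∨⟩≤29); 3-tuples as given:

  λ_1+ρ ↦ (7, 12, 1) · λ_2+ρ ↦ (1, 16, 3) · λ_3+ρ ↦ (19, 5, 5) · λ_4+ρ ↦ (7, 10, 3) · λ_5+ρ ↦ (19, 5, 5) · λ_6+ρ ↦ (7, 12, 1) · λ_7+ρ ↦ (7, 10, 3) · λ_8+ρ ↦ (7, 12, 1) · λ_9+ρ ↦ (7, 10, 3) · λ_10+ρ ↦ (7, 10, 3) · λ_11+ρ ↦ (7, 10, 3) · λ_12+ρ ↦ (1, 16, 3) · λ_13+ρ ↦ (7, 12, 1)

These 13 weights hit 4 W_29-dot-orbits; sizes (4, 2, 2, 5):

[[1, 6, 8, 13], [2, 12], [3, 5], [4, 7, 9, 10, 11]]


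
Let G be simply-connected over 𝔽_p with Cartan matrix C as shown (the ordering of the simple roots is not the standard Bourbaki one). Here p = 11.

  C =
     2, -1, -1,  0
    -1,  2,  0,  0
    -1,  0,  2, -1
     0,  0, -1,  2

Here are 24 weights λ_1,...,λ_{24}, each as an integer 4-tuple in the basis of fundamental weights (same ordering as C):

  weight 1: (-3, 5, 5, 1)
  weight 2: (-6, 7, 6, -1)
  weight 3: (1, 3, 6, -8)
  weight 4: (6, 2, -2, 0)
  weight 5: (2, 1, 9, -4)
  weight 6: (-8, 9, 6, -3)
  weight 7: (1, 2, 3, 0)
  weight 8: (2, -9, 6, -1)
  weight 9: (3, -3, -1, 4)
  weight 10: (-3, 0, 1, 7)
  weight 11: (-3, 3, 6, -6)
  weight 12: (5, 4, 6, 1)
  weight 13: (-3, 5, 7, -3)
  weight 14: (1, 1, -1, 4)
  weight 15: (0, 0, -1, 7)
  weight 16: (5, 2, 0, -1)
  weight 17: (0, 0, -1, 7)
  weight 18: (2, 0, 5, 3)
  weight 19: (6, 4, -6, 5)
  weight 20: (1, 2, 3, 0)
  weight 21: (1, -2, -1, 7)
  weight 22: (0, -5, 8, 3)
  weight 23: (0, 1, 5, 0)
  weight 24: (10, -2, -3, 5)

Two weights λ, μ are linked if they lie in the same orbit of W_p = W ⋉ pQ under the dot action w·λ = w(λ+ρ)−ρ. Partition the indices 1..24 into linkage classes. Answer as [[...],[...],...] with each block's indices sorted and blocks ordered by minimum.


Root system A_4: the 4×4 matrix C matches after relabeling.

Each λ_j+ρ reduced to Ā_11; 4-tuples below use C's row order:

  [1] (2, 3, 4, 1)
  [2] (5, 3, 2, 0)
  [3] (2, 2, 0, 5)
  [4] (6, 3, 1, 0)
  [5] (1, 2, 6, 1)
  [6] (5, 3, 2, 0)
  [7] (2, 3, 4, 1)
  [8] (5, 3, 2, 0)
  [9] (2, 2, 0, 5)
  [10] (1, 1, 0, 8)
  [11] (2, 2, 0, 5)
  [12] (2, 2, 0, 5)
  [13] (2, 3, 4, 1)
  [14] (2, 2, 0, 5)
  [15] (1, 1, 0, 8)
  [16] (6, 3, 1, 0)
  [17] (1, 1, 0, 8)
  [18] (1, 2, 6, 1)
  [19] (2, 3, 4, 1)
  [20] (2, 3, 4, 1)
  [21] (1, 1, 0, 8)
  [22] (1, 2, 6, 1)
  [23] (1, 2, 6, 1)
  [24] (5, 3, 2, 0)

The 24 indices split into 6 linkage classes (same alcove rep ⇔ same W_11-dot-orbit):

[[1, 7, 13, 19, 20], [2, 6, 8, 24], [3, 9, 11, 12, 14], [4, 16], [5, 18, 22, 23], [10, 15, 17, 21]]


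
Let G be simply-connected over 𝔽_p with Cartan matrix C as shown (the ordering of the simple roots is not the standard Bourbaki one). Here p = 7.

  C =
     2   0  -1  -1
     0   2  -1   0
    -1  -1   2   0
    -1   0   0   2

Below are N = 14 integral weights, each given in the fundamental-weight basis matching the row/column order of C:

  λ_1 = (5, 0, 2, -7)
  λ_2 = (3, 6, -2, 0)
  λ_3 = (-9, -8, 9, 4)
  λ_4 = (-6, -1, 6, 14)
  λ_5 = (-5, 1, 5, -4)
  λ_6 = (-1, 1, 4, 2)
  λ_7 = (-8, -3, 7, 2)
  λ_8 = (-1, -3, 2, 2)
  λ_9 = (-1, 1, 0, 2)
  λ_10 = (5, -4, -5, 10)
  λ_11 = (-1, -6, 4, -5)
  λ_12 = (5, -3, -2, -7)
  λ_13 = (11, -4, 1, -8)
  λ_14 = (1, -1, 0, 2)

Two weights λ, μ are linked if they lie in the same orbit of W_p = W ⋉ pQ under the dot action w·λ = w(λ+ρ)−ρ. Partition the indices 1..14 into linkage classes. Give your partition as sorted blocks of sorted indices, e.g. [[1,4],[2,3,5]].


Type A_4, rank 4, |W|=120; reorder rows/cols to standard.

Each λ_j+ρ reduced to Ā_7; 4-tuples below use C's row order:

  1: (0, 2, 1, 3);  2: (0, 2, 1, 3);  3: (0, 1, 4, 0);  4: (0, 1, 4, 0);  5: (2, 0, 1, 3);  6: (0, 1, 4, 0);  7: (2, 0, 1, 3);  8: (0, 2, 1, 3);  9: (0, 2, 1, 3);  10: (0, 2, 1, 3);  11: (0, 1, 4, 0);  12: (2, 0, 1, 3);  13: (0, 1, 4, 0);  14: (2, 0, 1, 3)

Linkage partition of the 14 weights (3 classes, p=7):

[[1, 2, 8, 9, 10], [3, 4, 6, 11, 13], [5, 7, 12, 14]]


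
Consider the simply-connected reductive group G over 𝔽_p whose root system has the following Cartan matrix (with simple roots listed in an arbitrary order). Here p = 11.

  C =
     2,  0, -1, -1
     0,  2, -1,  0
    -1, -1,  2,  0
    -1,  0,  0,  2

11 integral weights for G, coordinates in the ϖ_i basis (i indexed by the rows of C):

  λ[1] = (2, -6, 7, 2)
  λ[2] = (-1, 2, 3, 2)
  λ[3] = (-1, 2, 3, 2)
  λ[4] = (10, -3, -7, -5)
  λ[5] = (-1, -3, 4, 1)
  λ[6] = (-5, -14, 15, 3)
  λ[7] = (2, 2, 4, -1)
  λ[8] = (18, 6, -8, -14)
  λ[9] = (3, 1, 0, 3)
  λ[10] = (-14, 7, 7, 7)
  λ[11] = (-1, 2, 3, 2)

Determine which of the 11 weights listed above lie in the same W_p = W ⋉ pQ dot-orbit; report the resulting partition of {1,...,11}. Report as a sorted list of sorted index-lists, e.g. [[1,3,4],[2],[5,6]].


C ↔ A_4 under row/col permutation; |W(A_4)| = 120.

Each λ_j+ρ reduced to Ā_11; 4-tuples below use C's row order:

    1: (3, 2, 3, 0)
    2: (0, 3, 4, 3)
    3: (0, 3, 4, 3)
    4: (1, 6, 1, 3)
    5: (0, 2, 3, 2)
    6: (1, 6, 1, 3)
    7: (3, 3, 5, 0)
    8: (1, 6, 1, 3)
    9: (4, 2, 1, 4)
    10: (3, 2, 3, 0)
    11: (0, 3, 4, 3)

The 11 indices split into 6 linkage classes (same alcove rep ⇔ same W_11-dot-orbit):

[[1, 10], [2, 3, 11], [4, 6, 8], [5], [7], [9]]


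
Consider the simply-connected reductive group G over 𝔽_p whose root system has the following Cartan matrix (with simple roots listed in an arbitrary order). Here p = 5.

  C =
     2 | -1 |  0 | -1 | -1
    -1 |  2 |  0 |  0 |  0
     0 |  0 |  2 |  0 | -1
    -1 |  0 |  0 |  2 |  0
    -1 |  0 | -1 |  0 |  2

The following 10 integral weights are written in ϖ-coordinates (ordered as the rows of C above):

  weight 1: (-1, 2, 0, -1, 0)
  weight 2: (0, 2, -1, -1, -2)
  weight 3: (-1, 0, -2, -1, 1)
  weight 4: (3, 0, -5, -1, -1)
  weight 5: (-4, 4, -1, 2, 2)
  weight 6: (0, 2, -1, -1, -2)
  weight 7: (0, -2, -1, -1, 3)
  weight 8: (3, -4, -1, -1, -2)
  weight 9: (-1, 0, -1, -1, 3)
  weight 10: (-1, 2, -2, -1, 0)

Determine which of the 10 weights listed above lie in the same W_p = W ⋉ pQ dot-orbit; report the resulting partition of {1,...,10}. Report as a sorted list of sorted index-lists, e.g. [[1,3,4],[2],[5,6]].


Root system D_5: the 5×5 matrix C matches after relabeling.

Each λ_j+ρ reduced to Ā_5; 5-tuples below use C's row order:

    λ_1+ρ ↦ (0, 3, 1, 0, 0)
    λ_2+ρ ↦ (0, 3, 1, 0, 0)
    λ_3+ρ ↦ (0, 1, 1, 0, 1)
    λ_4+ρ ↦ (0, 1, 0, 0, 0)
    λ_5+ρ ↦ (0, 2, 3, 0, 0)
    λ_6+ρ ↦ (0, 3, 1, 0, 0)
    λ_7+ρ ↦ (0, 1, 0, 0, 0)
    λ_8+ρ ↦ (0, 3, 1, 0, 0)
    λ_9+ρ ↦ (0, 1, 0, 0, 0)
    λ_10+ρ ↦ (0, 3, 1, 0, 0)

Partition of {1..10} into 4 W_5-dot-orbits:

[[1, 2, 6, 8, 10], [3], [4, 7, 9], [5]]


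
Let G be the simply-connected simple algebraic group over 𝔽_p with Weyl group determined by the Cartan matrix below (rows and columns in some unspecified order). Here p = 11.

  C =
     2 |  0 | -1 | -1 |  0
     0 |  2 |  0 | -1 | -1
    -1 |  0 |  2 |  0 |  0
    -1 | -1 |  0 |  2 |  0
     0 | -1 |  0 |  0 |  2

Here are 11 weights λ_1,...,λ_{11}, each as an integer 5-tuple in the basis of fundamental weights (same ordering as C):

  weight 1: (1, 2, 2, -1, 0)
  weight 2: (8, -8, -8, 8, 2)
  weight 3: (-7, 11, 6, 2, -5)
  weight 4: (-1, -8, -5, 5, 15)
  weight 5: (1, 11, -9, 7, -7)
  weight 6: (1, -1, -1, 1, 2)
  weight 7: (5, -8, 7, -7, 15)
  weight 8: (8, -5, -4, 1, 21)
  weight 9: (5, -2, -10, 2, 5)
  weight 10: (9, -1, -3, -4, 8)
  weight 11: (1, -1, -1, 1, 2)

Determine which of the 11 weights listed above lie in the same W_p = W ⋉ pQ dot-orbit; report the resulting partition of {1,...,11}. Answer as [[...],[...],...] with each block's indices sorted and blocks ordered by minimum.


Cartan matrix: type A_5 (|W|=720); un-permuting the 5 rows.

λ_j+ρ reflected into Ā_11 (⟨·,θ^∨⟩≤11); 5-tuples as given:

    [1] (2, 3, 3, 0, 1)
    [2] (2, 0, 0, 2, 3)
    [3] (1, 4, 3, 2, 1)
    [4] (4, 2, 0, 0, 4)
    [5] (2, 0, 3, 1, 2)
    [6] (2, 0, 0, 2, 3)
    [7] (2, 3, 3, 0, 1)
    [8] (2, 0, 0, 2, 3)
    [9] (2, 0, 3, 1, 2)
    [10] (2, 3, 3, 0, 1)
    [11] (2, 0, 0, 2, 3)

Partition of {1..11} into 5 W_11-dot-orbits:

[[1, 7, 10], [2, 6, 8, 11], [3], [4], [5, 9]]


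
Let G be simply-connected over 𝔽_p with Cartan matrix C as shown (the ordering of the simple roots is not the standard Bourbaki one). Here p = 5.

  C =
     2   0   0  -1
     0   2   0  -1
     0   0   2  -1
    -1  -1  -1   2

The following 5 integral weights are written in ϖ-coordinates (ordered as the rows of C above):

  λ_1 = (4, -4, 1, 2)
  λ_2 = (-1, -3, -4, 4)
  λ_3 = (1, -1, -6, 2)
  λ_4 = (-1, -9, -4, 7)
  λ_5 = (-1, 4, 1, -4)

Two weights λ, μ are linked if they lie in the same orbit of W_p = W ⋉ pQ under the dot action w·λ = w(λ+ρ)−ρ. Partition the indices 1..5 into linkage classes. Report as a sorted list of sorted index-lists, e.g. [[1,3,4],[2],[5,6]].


Root system D_4: the 4×4 matrix C matches after relabeling.

λ_j+ρ reflected into Ā_5 (⟨·,θ^∨⟩≤5); 4-tuples as given:

    1: (0, 2, 3, 0)
    2: (0, 2, 3, 0)
    3: (0, 2, 3, 0)
    4: (0, 2, 3, 0)
    5: (2, 1, 0, 1)

2 distinct reps among the 5 weights ⇒ 2 W_5-linkage classes:

[[1, 2, 3, 4], [5]]


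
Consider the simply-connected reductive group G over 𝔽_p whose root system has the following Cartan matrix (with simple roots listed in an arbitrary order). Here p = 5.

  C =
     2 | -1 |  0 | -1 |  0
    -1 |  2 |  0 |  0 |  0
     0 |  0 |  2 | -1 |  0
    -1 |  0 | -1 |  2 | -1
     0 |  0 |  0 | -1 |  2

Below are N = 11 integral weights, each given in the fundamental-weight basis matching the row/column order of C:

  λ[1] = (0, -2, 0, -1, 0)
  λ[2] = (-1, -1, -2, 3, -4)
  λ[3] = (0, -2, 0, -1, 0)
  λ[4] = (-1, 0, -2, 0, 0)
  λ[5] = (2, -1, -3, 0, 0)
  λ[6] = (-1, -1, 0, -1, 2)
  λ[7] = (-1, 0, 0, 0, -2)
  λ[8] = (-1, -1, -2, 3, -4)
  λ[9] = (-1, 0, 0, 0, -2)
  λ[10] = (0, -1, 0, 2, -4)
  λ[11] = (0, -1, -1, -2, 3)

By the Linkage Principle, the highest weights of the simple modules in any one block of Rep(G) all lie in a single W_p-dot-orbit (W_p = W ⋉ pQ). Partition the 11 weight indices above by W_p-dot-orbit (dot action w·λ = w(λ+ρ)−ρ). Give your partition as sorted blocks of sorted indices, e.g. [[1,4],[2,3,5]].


Cartan matrix: type D_5 (|W|=1920); un-permuting the 5 rows.

Folding the 11 weights λ_j+ρ into Ā_5 (reps in the given 5-coord order):

  λ_1+ρ ↦ (0, 1, 1, 0, 1) · λ_2+ρ ↦ (0, 0, 1, 0, 3) · λ_3+ρ ↦ (0, 1, 1, 0, 1) · λ_4+ρ ↦ (0, 1, 1, 0, 1) · λ_5+ρ ↦ (0, 0, 1, 1, 0) · λ_6+ρ ↦ (0, 0, 1, 0, 3) · λ_7+ρ ↦ (0, 1, 1, 0, 1) · λ_8+ρ ↦ (0, 0, 1, 0, 3) · λ_9+ρ ↦ (0, 1, 1, 0, 1) · λ_10+ρ ↦ (0, 0, 1, 0, 3) · λ_11+ρ ↦ (0, 0, 1, 0, 3)

Linkage partition of the 11 weights (3 classes, p=5):

[[1, 3, 4, 7, 9], [2, 6, 8, 10, 11], [5]]


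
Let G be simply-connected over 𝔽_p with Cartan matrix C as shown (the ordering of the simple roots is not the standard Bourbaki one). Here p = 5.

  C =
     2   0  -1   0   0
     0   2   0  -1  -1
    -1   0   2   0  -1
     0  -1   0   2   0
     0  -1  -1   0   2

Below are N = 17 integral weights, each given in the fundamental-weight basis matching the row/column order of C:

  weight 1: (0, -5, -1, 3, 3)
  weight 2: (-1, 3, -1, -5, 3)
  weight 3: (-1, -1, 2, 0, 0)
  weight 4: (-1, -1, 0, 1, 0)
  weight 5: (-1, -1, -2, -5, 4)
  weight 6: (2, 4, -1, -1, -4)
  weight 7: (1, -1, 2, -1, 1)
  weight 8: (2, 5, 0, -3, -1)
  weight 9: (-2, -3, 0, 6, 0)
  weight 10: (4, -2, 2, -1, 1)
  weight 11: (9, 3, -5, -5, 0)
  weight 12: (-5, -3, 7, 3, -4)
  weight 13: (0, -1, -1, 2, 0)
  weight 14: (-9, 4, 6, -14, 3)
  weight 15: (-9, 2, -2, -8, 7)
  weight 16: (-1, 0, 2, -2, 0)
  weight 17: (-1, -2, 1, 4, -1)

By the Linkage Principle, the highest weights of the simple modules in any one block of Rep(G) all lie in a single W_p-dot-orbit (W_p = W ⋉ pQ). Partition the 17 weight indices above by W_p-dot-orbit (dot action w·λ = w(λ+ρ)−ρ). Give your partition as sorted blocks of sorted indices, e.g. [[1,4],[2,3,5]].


Cartan matrix: type A_5 (|W|=720); un-permuting the 5 rows.

W_5-reps of the 17 weights in Ā_5 (same 5-coord order as C):

  [1] (1, 4, 0, 0, 0) · [2] (0, 0, 3, 1, 1) · [3] (0, 0, 3, 1, 1) · [4] (0, 0, 1, 2, 1) · [5] (1, 4, 0, 0, 0) · [6] (0, 2, 3, 0, 0) · [7] (0, 2, 3, 0, 0) · [8] (1, 0, 0, 3, 1) · [9] (1, 0, 0, 3, 1) · [10] (0, 1, 0, 0, 3) · [11] (1, 0, 0, 3, 1) · [12] (0, 0, 1, 2, 1) · [13] (1, 0, 0, 3, 1) · [14] (0, 0, 1, 2, 1) · [15] (0, 0, 1, 2, 1) · [16] (0, 0, 3, 1, 1) · [17] (1, 0, 0, 3, 1)

The 17 indices split into 6 linkage classes (same alcove rep ⇔ same W_5-dot-orbit):

[[1, 5], [2, 3, 16], [4, 12, 14, 15], [6, 7], [8, 9, 11, 13, 17], [10]]


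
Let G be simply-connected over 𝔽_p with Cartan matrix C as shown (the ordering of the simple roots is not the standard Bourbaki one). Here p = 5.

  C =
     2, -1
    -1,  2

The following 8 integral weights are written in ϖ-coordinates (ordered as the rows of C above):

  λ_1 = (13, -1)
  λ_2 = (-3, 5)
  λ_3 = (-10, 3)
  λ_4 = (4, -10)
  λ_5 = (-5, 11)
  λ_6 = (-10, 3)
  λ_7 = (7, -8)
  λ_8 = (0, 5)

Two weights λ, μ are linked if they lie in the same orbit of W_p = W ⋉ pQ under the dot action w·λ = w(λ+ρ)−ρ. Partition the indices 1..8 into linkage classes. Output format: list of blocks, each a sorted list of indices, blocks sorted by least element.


Root system A_2: the 2×2 matrix C matches after relabeling.

Folding the 8 weights λ_j+ρ into Ā_5 (reps in the given 2-coord order):

    1: (0, 1)
    2: (1, 3)
    3: (0, 1)
    4: (0, 1)
    5: (1, 2)
    6: (0, 1)
    7: (2, 2)
    8: (1, 3)

Partition of {1..8} into 4 W_5-dot-orbits:

[[1, 3, 4, 6], [2, 8], [5], [7]]


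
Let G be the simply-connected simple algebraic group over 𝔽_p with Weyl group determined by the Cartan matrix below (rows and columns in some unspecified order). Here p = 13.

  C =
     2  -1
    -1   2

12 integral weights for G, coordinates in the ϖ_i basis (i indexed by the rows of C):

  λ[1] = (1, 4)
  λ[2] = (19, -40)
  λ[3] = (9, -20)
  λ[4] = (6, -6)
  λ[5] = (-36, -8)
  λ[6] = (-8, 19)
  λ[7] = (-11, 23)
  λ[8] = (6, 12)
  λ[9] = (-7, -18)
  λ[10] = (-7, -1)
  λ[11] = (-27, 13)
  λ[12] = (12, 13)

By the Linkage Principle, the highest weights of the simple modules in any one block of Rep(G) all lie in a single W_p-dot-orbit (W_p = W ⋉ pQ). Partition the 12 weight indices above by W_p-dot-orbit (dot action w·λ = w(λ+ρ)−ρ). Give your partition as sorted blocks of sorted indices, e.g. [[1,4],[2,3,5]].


Cartan matrix: type A_2 (|W|=6); un-permuting the 2 rows.

λ_j+ρ reflected into Ā_13 (⟨·,θ^∨⟩≤13); 2-tuples as given:

    1: (2, 5)
    2: (6, 7)
    3: (3, 4)
    4: (2, 5)
    5: (3, 4)
    6: (0, 6)
    7: (1, 2)
    8: (0, 6)
    9: (3, 4)
    10: (0, 6)
    11: (0, 1)
    12: (0, 1)

6 distinct reps among the 12 weights ⇒ 6 W_13-linkage classes:

[[1, 4], [2], [3, 5, 9], [6, 8, 10], [7], [11, 12]]


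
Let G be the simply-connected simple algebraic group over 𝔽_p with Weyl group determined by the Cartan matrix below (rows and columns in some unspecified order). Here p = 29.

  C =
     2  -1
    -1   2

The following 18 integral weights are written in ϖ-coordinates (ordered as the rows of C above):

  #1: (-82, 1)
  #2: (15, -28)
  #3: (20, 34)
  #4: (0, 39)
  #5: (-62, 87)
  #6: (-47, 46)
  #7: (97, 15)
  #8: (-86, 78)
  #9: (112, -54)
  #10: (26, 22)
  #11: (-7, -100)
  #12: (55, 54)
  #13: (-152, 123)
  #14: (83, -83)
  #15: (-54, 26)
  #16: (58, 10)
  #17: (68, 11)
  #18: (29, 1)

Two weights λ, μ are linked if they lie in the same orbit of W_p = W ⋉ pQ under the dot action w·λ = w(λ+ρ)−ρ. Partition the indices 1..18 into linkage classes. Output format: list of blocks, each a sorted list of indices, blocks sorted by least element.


Root system A_2: the 2×2 matrix C matches after relabeling.

W_29-reps of the 18 weights in Ā_29 (same 2-coord order as C):

  1: (6, 2)
  2: (11, 16)
  3: (6, 2)
  4: (11, 17)
  5: (26, 1)
  6: (11, 17)
  7: (11, 16)
  8: (6, 2)
  9: (3, 2)
  10: (6, 2)
  11: (12, 6)
  12: (3, 2)
  13: (6, 2)
  14: (3, 2)
  15: (3, 2)
  16: (11, 17)
  17: (12, 6)
  18: (26, 1)

The 18 indices split into 6 linkage classes (same alcove rep ⇔ same W_29-dot-orbit):

[[1, 3, 8, 10, 13], [2, 7], [4, 6, 16], [5, 18], [9, 12, 14, 15], [11, 17]]


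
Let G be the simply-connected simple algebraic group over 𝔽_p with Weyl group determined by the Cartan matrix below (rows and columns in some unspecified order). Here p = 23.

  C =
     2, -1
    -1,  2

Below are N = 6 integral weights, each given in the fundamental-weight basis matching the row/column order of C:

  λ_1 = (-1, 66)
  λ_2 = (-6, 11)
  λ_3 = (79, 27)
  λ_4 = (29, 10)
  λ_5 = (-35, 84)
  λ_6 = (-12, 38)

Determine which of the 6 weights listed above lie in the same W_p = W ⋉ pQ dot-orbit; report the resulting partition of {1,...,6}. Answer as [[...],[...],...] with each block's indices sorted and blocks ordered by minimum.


Cartan matrix: type A_2 (|W|=6); un-permuting the 2 rows.

Folding the 6 weights λ_j+ρ into Ā_23 (reps in the given 2-coord order):

    λ_1+ρ ↦ (2, 0)
    λ_2+ρ ↦ (5, 7)
    λ_3+ρ ↦ (5, 7)
    λ_4+ρ ↦ (5, 7)
    λ_5+ρ ↦ (5, 7)
    λ_6+ρ ↦ (5, 7)

Partition of {1..6} into 2 W_23-dot-orbits:

[[1], [2, 3, 4, 5, 6]]


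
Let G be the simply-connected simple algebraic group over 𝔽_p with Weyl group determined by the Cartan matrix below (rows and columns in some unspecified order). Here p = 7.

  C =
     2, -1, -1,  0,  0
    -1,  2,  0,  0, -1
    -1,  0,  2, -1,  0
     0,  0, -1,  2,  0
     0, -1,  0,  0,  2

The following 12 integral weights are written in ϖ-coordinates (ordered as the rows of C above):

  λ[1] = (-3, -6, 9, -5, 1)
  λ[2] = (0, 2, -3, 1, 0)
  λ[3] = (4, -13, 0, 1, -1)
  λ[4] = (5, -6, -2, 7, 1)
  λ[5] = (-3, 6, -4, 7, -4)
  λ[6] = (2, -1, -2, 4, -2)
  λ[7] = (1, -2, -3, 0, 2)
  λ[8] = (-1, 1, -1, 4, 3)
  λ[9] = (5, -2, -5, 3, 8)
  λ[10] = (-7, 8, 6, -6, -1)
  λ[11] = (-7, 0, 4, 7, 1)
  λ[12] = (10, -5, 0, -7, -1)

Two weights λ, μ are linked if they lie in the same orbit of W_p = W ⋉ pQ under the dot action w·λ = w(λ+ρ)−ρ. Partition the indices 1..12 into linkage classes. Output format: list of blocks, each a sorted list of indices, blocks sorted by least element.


Dynkin diagram of C (from the 8 off-diagonal −1 entries): A_5.

Each λ_j+ρ reduced to Ā_7; 5-tuples below use C's row order:

  [1] (1, 2, 1, 0, 1) · [2] (1, 2, 1, 0, 1) · [3] (1, 1, 1, 4, 0) · [4] (1, 0, 0, 1, 2) · [5] (2, 0, 2, 0, 1) · [6] (1, 1, 1, 4, 0) · [7] (1, 0, 0, 1, 2) · [8] (0, 2, 0, 1, 0) · [9] (1, 1, 1, 4, 0) · [10] (2, 0, 2, 0, 1) · [11] (1, 0, 0, 1, 2) · [12] (1, 1, 1, 4, 0)

Grouping the 12 weights by Ā_7-representative: 5 linkage classes.

[[1, 2], [3, 6, 9, 12], [4, 7, 11], [5, 10], [8]]


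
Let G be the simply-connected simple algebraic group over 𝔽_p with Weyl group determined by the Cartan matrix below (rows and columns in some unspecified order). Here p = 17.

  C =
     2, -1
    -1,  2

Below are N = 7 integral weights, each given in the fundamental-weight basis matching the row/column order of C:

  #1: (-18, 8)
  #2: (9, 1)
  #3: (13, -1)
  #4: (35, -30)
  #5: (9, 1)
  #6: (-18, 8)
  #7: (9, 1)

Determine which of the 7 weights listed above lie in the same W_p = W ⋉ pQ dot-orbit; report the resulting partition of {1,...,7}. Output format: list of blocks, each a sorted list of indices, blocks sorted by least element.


C ↔ A_2 under row/col permutation; |W(A_2)| = 6.

Each λ_j+ρ reduced to Ā_17; 2-tuples below use C's row order:

    λ_1+ρ ↦ (9, 8)
    λ_2+ρ ↦ (10, 2)
    λ_3+ρ ↦ (14, 0)
    λ_4+ρ ↦ (10, 2)
    λ_5+ρ ↦ (10, 2)
    λ_6+ρ ↦ (9, 8)
    λ_7+ρ ↦ (10, 2)

Partition of {1..7} into 3 W_17-dot-orbits:

[[1, 6], [2, 4, 5, 7], [3]]


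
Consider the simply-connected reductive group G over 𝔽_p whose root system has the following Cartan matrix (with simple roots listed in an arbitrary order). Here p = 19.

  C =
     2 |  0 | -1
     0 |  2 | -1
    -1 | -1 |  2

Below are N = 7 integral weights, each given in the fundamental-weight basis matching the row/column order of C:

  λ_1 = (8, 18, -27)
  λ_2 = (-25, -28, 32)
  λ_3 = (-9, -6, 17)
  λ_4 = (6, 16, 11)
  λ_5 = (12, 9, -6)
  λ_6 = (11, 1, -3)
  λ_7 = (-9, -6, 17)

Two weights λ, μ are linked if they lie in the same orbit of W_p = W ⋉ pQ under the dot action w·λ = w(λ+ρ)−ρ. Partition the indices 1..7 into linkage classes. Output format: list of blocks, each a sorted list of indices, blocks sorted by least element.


C ↔ A_3 under row/col permutation; |W(A_3)| = 24.

λ_j+ρ reflected into Ā_19 (⟨·,θ^∨⟩≤19); 3-tuples as given:

  λ_1 → (10, 0, 2);  λ_2 → (8, 5, 5);  λ_3 → (8, 5, 5);  λ_4 → (10, 0, 2);  λ_5 → (8, 5, 5);  λ_6 → (10, 0, 2);  λ_7 → (8, 5, 5)

Grouping the 7 weights by Ā_19-representative: 2 linkage classes.

[[1, 4, 6], [2, 3, 5, 7]]


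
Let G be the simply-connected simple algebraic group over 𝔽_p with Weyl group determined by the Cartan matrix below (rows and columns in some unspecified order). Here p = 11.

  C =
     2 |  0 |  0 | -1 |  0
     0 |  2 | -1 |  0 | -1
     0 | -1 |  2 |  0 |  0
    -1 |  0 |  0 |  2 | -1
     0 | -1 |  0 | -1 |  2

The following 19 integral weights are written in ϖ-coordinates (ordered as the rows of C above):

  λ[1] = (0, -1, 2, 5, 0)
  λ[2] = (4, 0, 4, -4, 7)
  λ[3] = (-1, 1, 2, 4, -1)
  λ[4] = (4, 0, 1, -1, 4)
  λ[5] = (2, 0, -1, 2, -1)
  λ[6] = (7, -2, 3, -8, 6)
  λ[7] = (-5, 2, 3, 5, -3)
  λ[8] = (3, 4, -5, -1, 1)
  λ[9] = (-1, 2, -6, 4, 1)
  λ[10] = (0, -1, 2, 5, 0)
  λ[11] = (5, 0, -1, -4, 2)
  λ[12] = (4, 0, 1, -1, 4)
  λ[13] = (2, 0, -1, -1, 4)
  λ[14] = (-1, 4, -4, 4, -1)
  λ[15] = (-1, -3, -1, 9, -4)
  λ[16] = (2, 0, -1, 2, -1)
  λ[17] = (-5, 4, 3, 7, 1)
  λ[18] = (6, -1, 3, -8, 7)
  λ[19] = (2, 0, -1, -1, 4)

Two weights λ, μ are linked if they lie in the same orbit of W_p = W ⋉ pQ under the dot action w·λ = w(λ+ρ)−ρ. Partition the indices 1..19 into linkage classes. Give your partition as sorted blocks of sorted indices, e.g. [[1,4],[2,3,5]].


Cartan matrix: type A_5 (|W|=720); un-permuting the 5 rows.

Ā_11 reps of the 19 weights (A_5, coords as presented):

  1: (1, 0, 3, 6, 1)
  2: (3, 1, 0, 0, 5)
  3: (0, 2, 3, 5, 0)
  4: (3, 1, 0, 0, 5)
  5: (3, 1, 0, 3, 0)
  6: (1, 0, 3, 6, 1)
  7: (4, 1, 4, 0, 2)
  8: (4, 1, 4, 0, 2)
  9: (0, 2, 3, 5, 0)
  10: (1, 0, 3, 6, 1)
  11: (3, 1, 0, 3, 0)
  12: (3, 1, 0, 0, 5)
  13: (3, 1, 0, 0, 5)
  14: (0, 2, 3, 5, 0)
  15: (0, 2, 3, 5, 0)
  16: (3, 1, 0, 3, 0)
  17: (4, 1, 4, 0, 2)
  18: (1, 0, 3, 6, 1)
  19: (3, 1, 0, 0, 5)

5 distinct reps among the 19 weights ⇒ 5 W_11-linkage classes:

[[1, 6, 10, 18], [2, 4, 12, 13, 19], [3, 9, 14, 15], [5, 11, 16], [7, 8, 17]]


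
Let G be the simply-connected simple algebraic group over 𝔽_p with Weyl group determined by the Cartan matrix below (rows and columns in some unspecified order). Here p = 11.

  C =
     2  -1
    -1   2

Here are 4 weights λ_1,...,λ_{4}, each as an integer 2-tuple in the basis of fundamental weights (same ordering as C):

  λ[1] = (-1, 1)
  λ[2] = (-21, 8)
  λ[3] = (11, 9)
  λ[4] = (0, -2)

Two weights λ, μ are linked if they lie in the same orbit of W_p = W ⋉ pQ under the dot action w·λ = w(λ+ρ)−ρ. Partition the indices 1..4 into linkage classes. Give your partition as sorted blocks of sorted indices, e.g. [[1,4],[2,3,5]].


Dynkin diagram of C (from the 2 off-diagonal −1 entries): A_2.

Alcove-folded reps (p=11, 4 weights, presented ϖ-order):

    λ_1+ρ ↦ (0, 2)
    λ_2+ρ ↦ (0, 2)
    λ_3+ρ ↦ (0, 1)
    λ_4+ρ ↦ (0, 1)

These 4 weights hit 2 W_11-dot-orbits; sizes (2, 2):

[[1, 2], [3, 4]]


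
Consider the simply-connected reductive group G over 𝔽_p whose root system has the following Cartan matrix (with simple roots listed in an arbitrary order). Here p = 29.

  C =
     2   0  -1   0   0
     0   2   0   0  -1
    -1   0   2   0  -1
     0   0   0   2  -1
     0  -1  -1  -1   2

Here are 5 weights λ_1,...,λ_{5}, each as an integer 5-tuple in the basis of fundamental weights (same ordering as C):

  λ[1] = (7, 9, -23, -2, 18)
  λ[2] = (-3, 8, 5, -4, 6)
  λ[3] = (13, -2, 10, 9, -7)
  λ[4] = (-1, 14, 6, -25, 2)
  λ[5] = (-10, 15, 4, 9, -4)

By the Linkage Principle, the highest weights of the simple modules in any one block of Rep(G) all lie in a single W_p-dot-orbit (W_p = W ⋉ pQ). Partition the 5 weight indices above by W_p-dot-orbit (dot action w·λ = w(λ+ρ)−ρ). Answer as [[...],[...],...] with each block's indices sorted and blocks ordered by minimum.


Cartan matrix: type D_5 (|W|=1920); un-permuting the 5 rows.

Ā_29 reps of the 5 weights (D_5, coords as presented):

    1: (14, 6, 0, 3, 1)
    2: (2, 9, 3, 3, 4)
    3: (14, 6, 0, 3, 1)
    4: (14, 6, 0, 3, 1)
    5: (2, 9, 3, 3, 4)

Partition of {1..5} into 2 W_29-dot-orbits:

[[1, 3, 4], [2, 5]]


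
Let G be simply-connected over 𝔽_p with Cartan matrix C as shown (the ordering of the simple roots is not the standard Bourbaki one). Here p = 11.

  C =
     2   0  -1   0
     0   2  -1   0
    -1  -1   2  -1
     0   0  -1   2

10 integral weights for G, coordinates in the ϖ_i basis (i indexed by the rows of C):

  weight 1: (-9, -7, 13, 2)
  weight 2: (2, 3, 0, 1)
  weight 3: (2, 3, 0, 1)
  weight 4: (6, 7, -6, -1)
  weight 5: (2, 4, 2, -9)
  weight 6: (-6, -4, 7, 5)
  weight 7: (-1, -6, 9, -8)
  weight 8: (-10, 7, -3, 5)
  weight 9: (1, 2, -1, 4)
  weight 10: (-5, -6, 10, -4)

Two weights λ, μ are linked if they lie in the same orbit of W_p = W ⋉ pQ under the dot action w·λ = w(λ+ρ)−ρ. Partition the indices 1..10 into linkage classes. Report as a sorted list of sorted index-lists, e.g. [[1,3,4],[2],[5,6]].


Type D_4, rank 4, |W|=192; reorder rows/cols to standard.

λ_j+ρ reflected into Ā_11 (⟨·,θ^∨⟩≤11); 4-tuples as given:

  1: (2, 0, 3, 3)
  2: (3, 4, 1, 2)
  3: (3, 4, 1, 2)
  4: (2, 3, 0, 5)
  5: (2, 0, 3, 3)
  6: (2, 0, 3, 3)
  7: (2, 3, 0, 5)
  8: (2, 3, 0, 5)
  9: (2, 3, 0, 5)
  10: (3, 4, 1, 2)

3 distinct reps among the 10 weights ⇒ 3 W_11-linkage classes:

[[1, 5, 6], [2, 3, 10], [4, 7, 8, 9]]


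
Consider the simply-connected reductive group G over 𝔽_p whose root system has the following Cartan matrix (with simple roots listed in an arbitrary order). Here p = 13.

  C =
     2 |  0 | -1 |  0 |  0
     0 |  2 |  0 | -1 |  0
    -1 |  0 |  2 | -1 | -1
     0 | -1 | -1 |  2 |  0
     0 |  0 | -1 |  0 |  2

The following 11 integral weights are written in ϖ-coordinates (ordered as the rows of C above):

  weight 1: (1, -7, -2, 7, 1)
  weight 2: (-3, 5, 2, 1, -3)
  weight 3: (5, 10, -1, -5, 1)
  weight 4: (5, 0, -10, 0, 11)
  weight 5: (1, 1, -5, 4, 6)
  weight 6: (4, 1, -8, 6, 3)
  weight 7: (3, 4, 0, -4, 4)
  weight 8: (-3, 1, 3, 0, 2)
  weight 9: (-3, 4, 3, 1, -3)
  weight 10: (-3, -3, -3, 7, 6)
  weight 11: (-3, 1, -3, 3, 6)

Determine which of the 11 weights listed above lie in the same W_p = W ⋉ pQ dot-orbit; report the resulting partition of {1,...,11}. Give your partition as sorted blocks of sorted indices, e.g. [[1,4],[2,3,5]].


Cartan matrix: type D_5 (|W|=1920); un-permuting the 5 rows.

λ_j+ρ reflected into Ā_13 (⟨·,θ^∨⟩≤13); 5-tuples as given:

    [1] (1, 6, 1, 1, 1)
    [2] (1, 6, 1, 1, 1)
    [3] (2, 5, 0, 2, 2)
    [4] (1, 6, 1, 1, 1)
    [5] (2, 2, 2, 1, 3)
    [6] (2, 2, 2, 0, 3)
    [7] (2, 2, 2, 1, 3)
    [8] (2, 2, 2, 1, 3)
    [9] (2, 5, 0, 2, 2)
    [10] (2, 2, 2, 0, 3)
    [11] (2, 2, 2, 0, 3)

Grouping the 11 weights by Ā_13-representative: 4 linkage classes.

[[1, 2, 4], [3, 9], [5, 7, 8], [6, 10, 11]]


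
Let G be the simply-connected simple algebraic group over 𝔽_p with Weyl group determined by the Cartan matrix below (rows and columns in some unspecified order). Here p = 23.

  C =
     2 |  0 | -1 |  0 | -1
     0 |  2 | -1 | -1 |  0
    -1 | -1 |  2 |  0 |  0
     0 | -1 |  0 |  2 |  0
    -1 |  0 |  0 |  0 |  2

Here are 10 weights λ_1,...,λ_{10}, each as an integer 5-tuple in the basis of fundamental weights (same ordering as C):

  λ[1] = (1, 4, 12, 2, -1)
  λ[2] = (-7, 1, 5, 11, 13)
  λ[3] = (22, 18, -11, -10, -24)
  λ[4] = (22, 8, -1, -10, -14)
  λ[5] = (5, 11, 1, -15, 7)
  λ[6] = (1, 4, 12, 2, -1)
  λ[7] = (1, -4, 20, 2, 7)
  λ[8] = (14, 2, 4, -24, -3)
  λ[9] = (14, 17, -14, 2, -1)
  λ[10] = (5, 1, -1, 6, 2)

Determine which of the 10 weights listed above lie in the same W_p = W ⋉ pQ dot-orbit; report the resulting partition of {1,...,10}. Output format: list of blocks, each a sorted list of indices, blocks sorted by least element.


Type A_5, rank 5, |W|=720; reorder rows/cols to standard.

Ā_23 reps of the 10 weights (A_5, coords as presented):

    1: (2, 5, 13, 3, 0)
    2: (6, 2, 0, 7, 3)
    3: (10, 0, 0, 0, 4)
    4: (10, 0, 0, 0, 4)
    5: (6, 2, 0, 7, 3)
    6: (2, 5, 13, 3, 0)
    7: (2, 5, 13, 3, 0)
    8: (2, 5, 13, 3, 0)
    9: (2, 5, 13, 3, 0)
    10: (6, 2, 0, 7, 3)

3 distinct reps among the 10 weights ⇒ 3 W_23-linkage classes:

[[1, 6, 7, 8, 9], [2, 5, 10], [3, 4]]


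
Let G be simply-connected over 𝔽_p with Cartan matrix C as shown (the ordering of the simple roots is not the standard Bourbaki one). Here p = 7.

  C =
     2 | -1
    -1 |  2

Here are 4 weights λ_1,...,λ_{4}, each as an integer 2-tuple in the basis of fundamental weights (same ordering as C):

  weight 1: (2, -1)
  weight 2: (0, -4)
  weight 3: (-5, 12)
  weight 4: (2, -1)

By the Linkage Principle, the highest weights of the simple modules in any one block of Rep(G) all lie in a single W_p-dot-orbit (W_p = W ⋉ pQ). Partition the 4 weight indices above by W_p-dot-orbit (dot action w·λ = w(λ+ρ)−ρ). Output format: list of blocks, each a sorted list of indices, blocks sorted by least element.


C ↔ A_2 under row/col permutation; |W(A_2)| = 6.

λ_j+ρ reflected into Ā_7 (⟨·,θ^∨⟩≤7); 2-tuples as given:

  λ_1+ρ ↦ (3, 0)
  λ_2+ρ ↦ (2, 1)
  λ_3+ρ ↦ (2, 1)
  λ_4+ρ ↦ (3, 0)

The 4 indices split into 2 linkage classes (same alcove rep ⇔ same W_7-dot-orbit):

[[1, 4], [2, 3]]


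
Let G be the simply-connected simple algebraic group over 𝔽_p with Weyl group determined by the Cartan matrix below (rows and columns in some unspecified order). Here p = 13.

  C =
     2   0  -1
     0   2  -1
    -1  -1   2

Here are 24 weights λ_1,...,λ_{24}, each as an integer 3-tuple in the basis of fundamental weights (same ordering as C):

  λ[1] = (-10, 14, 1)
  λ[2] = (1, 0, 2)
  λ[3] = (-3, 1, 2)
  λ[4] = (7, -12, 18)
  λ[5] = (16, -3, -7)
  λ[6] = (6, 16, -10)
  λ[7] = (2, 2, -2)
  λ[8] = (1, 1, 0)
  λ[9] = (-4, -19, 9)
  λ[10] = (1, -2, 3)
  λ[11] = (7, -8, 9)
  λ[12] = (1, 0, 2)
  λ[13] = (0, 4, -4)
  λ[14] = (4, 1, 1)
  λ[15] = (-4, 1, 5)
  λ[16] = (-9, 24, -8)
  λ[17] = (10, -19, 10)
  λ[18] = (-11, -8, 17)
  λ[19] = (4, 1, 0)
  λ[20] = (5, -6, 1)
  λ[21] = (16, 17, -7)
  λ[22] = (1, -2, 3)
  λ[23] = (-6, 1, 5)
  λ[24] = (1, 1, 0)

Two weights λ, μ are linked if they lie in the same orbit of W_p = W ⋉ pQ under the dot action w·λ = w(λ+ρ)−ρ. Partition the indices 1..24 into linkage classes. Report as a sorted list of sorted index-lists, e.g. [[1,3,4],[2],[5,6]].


A_3 Cartan matrix, 3 simple roots permuted; ρ=(1,1,1).

Ā_13 reps of the 24 weights (A_3, coords as presented):

  1: (2, 4, 5);  2: (2, 1, 3);  3: (2, 2, 1);  4: (5, 2, 1);  5: (5, 2, 2);  6: (2, 4, 5);  7: (2, 2, 1);  8: (2, 2, 1);  9: (3, 2, 3);  10: (2, 1, 3);  11: (3, 2, 3);  12: (2, 1, 3);  13: (2, 2, 1);  14: (5, 2, 2);  15: (3, 2, 3);  16: (5, 2, 1);  17: (5, 2, 2);  18: (5, 2, 1);  19: (5, 2, 1);  20: (3, 2, 3);  21: (2, 1, 3);  22: (2, 1, 3);  23: (5, 2, 1);  24: (2, 2, 1)

Grouping the 24 weights by Ā_13-representative: 6 linkage classes.

[[1, 6], [2, 10, 12, 21, 22], [3, 7, 8, 13, 24], [4, 16, 18, 19, 23], [5, 14, 17], [9, 11, 15, 20]]


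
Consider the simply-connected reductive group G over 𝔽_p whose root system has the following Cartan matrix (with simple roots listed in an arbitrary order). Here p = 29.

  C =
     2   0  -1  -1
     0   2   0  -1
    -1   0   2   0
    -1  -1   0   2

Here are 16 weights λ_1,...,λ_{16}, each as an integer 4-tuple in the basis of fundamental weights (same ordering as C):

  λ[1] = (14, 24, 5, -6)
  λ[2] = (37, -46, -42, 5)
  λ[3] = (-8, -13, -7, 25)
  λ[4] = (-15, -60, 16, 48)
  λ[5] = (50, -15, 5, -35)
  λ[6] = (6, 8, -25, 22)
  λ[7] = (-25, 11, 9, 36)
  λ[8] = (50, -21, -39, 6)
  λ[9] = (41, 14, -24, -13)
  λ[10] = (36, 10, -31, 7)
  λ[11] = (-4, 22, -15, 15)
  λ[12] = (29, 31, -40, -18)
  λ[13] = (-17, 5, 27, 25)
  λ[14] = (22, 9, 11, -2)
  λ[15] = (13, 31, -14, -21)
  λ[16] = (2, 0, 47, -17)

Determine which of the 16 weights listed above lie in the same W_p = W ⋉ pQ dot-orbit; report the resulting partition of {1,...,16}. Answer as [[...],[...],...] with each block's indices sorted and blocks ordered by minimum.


Root system A_4: the 4×4 matrix C matches after relabeling.

Alcove-folded reps (p=29, 16 weights, presented ϖ-order):

    λ_1 → (4, 8, 6, 5)
    λ_2 → (13, 9, 3, 1)
    λ_3 → (6, 12, 7, 1)
    λ_4 → (14, 1, 3, 5)
    λ_5 → (14, 1, 3, 5)
    λ_6 → (14, 1, 3, 5)
    λ_7 → (4, 8, 6, 5)
    λ_8 → (9, 13, 0, 0)
    λ_9 → (6, 12, 7, 1)
    λ_10 → (1, 8, 2, 7)
    λ_11 → (6, 12, 7, 1)
    λ_12 → (13, 9, 3, 1)
    λ_13 → (13, 9, 3, 1)
    λ_14 → (14, 1, 3, 5)
    λ_15 → (13, 9, 3, 1)
    λ_16 → (6, 12, 7, 1)

Linkage partition of the 16 weights (6 classes, p=29):

[[1, 7], [2, 12, 13, 15], [3, 9, 11, 16], [4, 5, 6, 14], [8], [10]]


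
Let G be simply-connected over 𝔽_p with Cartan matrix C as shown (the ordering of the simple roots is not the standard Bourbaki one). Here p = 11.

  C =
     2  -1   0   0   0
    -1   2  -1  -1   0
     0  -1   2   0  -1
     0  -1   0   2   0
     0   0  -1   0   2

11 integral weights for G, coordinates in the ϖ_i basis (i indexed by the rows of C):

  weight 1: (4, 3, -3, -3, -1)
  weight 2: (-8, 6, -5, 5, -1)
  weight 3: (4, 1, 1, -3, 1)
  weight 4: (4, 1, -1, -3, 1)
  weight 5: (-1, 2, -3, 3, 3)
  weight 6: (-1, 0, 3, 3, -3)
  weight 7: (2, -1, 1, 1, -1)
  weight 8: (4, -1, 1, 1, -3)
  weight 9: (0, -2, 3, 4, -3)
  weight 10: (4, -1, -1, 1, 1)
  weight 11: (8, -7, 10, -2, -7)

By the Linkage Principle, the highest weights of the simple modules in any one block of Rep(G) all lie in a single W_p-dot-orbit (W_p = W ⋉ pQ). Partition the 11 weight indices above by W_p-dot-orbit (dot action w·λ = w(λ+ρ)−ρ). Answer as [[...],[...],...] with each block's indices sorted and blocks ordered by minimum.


D_5 Cartan matrix, 5 simple roots permuted; ρ=(1,1,1,1,1).

Alcove-folded reps (p=11, 11 weights, presented ϖ-order):

  [1] (5, 0, 0, 2, 2)
  [2] (3, 0, 2, 2, 0)
  [3] (5, 0, 0, 2, 2)
  [4] (5, 0, 0, 2, 2)
  [5] (0, 1, 1, 4, 2)
  [6] (0, 1, 1, 4, 2)
  [7] (3, 0, 2, 2, 0)
  [8] (5, 0, 0, 2, 2)
  [9] (0, 1, 1, 4, 2)
  [10] (5, 0, 0, 2, 2)
  [11] (0, 1, 1, 4, 2)

The 11 indices split into 3 linkage classes (same alcove rep ⇔ same W_11-dot-orbit):

[[1, 3, 4, 8, 10], [2, 7], [5, 6, 9, 11]]
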